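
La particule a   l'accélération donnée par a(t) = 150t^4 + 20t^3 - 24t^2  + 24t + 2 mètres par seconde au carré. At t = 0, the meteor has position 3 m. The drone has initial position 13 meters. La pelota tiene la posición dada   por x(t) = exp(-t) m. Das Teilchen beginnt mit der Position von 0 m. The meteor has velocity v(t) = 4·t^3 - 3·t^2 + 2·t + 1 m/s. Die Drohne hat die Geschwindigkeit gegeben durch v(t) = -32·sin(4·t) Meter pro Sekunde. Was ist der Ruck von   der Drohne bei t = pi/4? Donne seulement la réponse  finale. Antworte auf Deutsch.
Die Antwort ist 0.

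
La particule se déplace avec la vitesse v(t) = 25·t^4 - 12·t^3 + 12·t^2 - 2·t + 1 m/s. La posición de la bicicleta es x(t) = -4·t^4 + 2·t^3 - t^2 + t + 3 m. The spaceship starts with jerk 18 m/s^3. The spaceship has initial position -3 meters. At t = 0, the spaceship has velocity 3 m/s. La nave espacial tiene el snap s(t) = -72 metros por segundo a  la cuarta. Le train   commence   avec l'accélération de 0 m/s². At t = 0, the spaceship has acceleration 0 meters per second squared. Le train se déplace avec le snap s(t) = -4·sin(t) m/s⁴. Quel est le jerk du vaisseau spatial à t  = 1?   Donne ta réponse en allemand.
Um dies zu lösen, müssen wir 1 Stammfunktion unserer Gleichung für den Snap s(t) = -72 finden. Durch Integration von dem Snap und Verwendung der Anfangsbedingung j(0) = 18, erhalten wir j(t) = 18 - 72·t. Mit j(t) = 18 - 72·t und Einsetzen von t = 1, finden wir j = -54.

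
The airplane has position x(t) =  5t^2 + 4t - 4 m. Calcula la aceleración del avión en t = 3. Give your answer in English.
Starting from position x(t) = 5·t^2 + 4·t - 4, we take 2 derivatives. The derivative of position gives velocity: v(t) = 10·t + 4. Differentiating velocity, we get acceleration: a(t) = 10. Using a(t) = 10 and substituting t = 3, we find a = 10.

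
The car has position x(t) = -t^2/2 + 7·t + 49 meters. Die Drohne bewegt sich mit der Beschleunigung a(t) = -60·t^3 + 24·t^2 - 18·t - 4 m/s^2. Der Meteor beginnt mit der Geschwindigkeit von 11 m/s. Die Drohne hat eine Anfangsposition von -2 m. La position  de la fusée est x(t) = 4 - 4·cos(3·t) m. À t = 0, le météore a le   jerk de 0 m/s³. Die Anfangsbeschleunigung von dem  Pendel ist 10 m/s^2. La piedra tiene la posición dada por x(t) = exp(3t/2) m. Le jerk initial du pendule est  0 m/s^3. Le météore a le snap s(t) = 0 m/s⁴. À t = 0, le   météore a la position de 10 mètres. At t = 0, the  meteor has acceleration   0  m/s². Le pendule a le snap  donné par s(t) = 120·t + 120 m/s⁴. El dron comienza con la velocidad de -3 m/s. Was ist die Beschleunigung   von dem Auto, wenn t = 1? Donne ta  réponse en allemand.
Um dies zu lösen, müssen wir 2 Ableitungen unserer Gleichung für die Position x(t) = -t^2/2 + 7·t + 49 nehmen. Die Ableitung von der Position ergibt die Geschwindigkeit: v(t) = 7 - t. Die Ableitung von der Geschwindigkeit ergibt die Beschleunigung: a(t) = -1. Wir haben die Beschleunigung a(t) = -1. Durch Einsetzen von t = 1: a(1) = -1.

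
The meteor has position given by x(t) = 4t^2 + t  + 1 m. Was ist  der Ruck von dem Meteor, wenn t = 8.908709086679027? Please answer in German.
Um dies zu lösen, müssen wir 3 Ableitungen unserer Gleichung für die Position x(t) = 4·t^2 + t + 1 nehmen. Die Ableitung von der Position ergibt die Geschwindigkeit: v(t) = 8·t + 1. Durch Ableiten von der Geschwindigkeit erhalten wir die Beschleunigung: a(t) = 8. Mit d/dt von a(t) finden wir j(t) = 0. Mit j(t) = 0 und Einsetzen von t = 8.908709086679027, finden wir j = 0.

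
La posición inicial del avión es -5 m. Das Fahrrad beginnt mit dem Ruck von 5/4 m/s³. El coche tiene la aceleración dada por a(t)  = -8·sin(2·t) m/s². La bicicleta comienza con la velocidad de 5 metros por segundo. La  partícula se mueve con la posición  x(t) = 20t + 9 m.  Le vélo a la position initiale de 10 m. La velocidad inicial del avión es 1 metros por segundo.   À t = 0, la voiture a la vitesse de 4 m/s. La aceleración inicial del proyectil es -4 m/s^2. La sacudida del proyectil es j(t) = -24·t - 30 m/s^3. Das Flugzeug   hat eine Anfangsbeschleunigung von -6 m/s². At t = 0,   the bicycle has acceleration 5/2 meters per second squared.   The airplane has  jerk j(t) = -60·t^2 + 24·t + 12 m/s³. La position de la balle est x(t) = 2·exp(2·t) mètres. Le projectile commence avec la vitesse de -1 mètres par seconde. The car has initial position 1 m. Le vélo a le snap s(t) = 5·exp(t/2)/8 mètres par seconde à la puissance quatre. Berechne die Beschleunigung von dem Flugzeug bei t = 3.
Wir müssen das Integral unserer Gleichung für den Ruck j(t) = -60·t^2 + 24·t + 12 1-mal finden. Mit ∫j(t)dt und Anwendung von a(0) = -6, finden wir a(t) = -20·t^3 + 12·t^2 + 12·t - 6. Mit a(t) = -20·t^3 + 12·t^2 + 12·t - 6 und Einsetzen von t = 3, finden wir a = -402.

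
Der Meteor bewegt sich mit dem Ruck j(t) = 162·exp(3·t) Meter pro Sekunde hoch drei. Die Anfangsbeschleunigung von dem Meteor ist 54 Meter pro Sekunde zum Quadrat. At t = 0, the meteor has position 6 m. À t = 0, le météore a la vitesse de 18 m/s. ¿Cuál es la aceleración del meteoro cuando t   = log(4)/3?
Para resolver esto, necesitamos tomar 1 antiderivada de nuestra ecuación de la sacudida j(t) = 162·exp(3·t). La antiderivada de la sacudida, con a(0) = 54, da la aceleración: a(t) = 54·exp(3·t). Tenemos la aceleración a(t) = 54·exp(3·t). Sustituyendo t = log(4)/3: a(log(4)/3) = 216.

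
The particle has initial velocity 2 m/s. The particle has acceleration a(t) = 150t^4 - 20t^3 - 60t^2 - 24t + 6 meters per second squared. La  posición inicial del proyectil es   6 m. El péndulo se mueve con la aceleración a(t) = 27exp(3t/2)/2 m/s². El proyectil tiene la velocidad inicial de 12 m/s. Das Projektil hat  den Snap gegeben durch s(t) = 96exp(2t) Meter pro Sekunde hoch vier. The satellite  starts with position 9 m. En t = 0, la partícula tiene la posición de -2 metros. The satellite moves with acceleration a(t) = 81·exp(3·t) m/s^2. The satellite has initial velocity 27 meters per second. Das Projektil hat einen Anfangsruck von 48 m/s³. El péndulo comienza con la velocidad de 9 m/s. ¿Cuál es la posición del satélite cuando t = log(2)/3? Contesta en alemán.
Wir müssen das Integral unserer Gleichung für die Beschleunigung a(t) = 81·exp(3·t) 2-mal finden. Das Integral von der Beschleunigung ist die Geschwindigkeit. Mit v(0) = 27 erhalten wir v(t) = 27·exp(3·t). Mit ∫v(t)dt und Anwendung von x(0) = 9, finden wir x(t) = 9·exp(3·t). Mit x(t) = 9·exp(3·t) und Einsetzen von t = log(2)/3, finden wir x = 18.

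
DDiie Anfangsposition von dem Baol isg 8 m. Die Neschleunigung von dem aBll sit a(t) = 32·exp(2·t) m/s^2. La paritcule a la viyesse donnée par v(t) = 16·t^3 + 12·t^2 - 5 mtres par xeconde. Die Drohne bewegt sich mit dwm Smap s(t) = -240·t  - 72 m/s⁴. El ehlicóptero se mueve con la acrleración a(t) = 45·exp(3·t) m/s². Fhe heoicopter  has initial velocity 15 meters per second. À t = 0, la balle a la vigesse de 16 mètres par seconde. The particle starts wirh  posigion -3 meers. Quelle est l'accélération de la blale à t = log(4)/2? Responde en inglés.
We have acceleration a(t) = 32·exp(2·t). Substituting t = log(4)/2: a(log(4)/2) = 128.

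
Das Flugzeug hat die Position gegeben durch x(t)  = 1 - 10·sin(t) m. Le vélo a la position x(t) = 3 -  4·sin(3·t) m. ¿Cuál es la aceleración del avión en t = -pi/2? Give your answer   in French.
Nous devons dériver notre équation de la position x(t) = 1 - 10·sin(t) 2 fois. En dérivant la position, nous obtenons la vitesse: v(t) = -10·cos(t). En prenant d/dt de v(t), nous trouvons a(t) = 10·sin(t). Nous avons l'accélération a(t) = 10·sin(t). En substituant t = -pi/2: a(-pi/2) = -10.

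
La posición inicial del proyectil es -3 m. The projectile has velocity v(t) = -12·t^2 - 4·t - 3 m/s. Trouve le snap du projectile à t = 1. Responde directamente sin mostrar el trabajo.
s(1) = 0.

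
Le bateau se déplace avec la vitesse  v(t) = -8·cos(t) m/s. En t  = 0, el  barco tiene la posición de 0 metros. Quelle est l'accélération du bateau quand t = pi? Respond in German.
Ausgehend von der Geschwindigkeit v(t) = -8·cos(t), nehmen wir 1 Ableitung. Mit d/dt von v(t) finden wir a(t) = 8·sin(t). Mit a(t) = 8·sin(t) und Einsetzen von t = pi, finden wir a = 0.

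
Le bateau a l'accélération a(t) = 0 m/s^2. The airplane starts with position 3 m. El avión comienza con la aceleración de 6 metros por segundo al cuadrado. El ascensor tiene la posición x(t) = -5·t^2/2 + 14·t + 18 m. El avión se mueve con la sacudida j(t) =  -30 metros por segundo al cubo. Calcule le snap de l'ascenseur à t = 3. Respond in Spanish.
Para resolver esto, necesitamos tomar 4 derivadas de nuestra ecuación de la posición x(t) = -5·t^2/2 + 14·t + 18. Derivando la posición, obtenemos la velocidad: v(t) = 14 - 5·t. La derivada de la velocidad da la aceleración: a(t) = -5. La derivada de la aceleración da la sacudida: j(t) = 0. La derivada de la sacudida da el snap: s(t) = 0. Usando s(t) = 0 y sustituyendo t = 3, encontramos s = 0.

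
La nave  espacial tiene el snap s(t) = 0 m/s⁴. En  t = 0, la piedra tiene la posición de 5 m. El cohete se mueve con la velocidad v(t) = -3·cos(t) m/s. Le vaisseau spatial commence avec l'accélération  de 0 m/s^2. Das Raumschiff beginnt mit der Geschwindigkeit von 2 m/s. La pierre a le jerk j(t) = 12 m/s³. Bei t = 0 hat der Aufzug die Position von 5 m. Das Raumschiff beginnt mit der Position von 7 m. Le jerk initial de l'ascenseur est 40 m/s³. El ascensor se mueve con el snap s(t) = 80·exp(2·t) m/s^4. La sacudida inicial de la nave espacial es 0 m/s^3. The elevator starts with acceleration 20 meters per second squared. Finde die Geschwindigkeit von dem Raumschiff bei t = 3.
Wir müssen unsere Gleichung für den Snap s(t) = 0 3-mal integrieren. Mit ∫s(t)dt und Anwendung von j(0) = 0, finden wir j(t) = 0. Durch Integration von dem Ruck und Verwendung der Anfangsbedingung a(0) = 0, erhalten wir a(t) = 0. Durch Integration von der Beschleunigung und Verwendung der Anfangsbedingung v(0) = 2, erhalten wir v(t) = 2. Mit v(t) = 2 und Einsetzen von t = 3, finden wir v = 2.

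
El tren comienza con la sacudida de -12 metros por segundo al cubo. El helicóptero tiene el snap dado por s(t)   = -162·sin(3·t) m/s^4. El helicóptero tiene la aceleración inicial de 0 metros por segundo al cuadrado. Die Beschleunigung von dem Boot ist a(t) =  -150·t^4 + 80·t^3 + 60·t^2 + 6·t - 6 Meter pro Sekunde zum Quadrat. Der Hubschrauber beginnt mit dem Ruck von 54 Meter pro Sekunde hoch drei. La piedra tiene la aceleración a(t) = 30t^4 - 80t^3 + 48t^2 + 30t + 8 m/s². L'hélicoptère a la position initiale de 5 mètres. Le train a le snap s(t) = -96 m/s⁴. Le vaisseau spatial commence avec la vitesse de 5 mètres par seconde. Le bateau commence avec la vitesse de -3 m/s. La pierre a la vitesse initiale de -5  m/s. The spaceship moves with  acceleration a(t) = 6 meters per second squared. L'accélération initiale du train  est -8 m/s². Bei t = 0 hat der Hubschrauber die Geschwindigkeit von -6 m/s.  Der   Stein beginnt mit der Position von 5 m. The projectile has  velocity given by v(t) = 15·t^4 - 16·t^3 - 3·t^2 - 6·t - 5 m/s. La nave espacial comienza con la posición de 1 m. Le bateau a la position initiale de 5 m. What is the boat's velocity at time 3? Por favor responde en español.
Debemos encontrar la integral de nuestra ecuación de la aceleración a(t) = -150·t^4 + 80·t^3 + 60·t^2 + 6·t - 6 1 vez. Integrando la aceleración y usando la condición inicial v(0) = -3, obtenemos v(t) = -30·t^5 + 20·t^4 + 20·t^3 + 3·t^2 - 6·t - 3. Tenemos la velocidad v(t) = -30·t^5 + 20·t^4 + 20·t^3 + 3·t^2 - 6·t - 3. Sustituyendo t = 3: v(3) = -5124.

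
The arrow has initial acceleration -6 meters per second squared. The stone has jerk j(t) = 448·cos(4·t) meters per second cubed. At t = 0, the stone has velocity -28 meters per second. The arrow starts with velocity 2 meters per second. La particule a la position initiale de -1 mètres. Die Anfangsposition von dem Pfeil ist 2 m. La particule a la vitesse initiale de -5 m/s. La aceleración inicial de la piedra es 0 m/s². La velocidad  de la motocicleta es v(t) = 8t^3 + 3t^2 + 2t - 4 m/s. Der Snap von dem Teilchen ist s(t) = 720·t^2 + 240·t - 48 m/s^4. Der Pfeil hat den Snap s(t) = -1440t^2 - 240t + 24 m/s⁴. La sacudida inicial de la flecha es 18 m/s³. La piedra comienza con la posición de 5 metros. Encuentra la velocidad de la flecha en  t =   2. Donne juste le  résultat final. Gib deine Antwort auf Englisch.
The answer is -870.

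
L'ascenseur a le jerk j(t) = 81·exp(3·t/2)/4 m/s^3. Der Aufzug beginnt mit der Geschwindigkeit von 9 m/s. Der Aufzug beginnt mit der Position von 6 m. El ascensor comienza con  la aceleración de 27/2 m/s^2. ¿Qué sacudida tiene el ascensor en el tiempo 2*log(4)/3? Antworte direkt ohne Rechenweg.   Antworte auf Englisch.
The jerk at t = 2*log(4)/3 is j = 81.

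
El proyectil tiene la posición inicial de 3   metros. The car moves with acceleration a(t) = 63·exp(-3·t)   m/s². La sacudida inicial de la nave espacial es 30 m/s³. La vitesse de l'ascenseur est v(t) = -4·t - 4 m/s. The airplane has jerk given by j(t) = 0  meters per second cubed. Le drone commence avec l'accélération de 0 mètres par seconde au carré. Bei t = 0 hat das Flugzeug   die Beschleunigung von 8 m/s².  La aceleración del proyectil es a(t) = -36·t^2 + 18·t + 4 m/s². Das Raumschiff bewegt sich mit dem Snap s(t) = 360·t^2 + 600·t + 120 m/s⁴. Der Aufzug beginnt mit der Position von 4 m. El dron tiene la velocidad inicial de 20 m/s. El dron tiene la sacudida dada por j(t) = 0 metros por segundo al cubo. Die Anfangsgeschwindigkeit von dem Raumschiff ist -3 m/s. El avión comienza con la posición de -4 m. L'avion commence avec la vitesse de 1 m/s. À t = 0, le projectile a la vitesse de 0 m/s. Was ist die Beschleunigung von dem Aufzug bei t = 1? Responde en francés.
En partant de la vitesse v(t) = -4·t - 4, nous prenons 1 dérivée. La dérivée de la vitesse donne l'accélération: a(t) = -4. De l'équation de l'accélération a(t) = -4, nous substituons t = 1 pour obtenir a = -4.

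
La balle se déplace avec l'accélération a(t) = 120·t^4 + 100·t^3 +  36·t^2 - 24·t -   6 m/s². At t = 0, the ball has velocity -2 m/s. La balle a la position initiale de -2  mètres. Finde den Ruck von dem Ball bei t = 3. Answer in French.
En partant de l'accélération a(t) = 120·t^4 + 100·t^3 + 36·t^2 - 24·t - 6, nous prenons 1 dérivée. En prenant d/dt de a(t), nous trouvons j(t) = 480·t^3 + 300·t^2 + 72·t - 24. Nous avons le jerk j(t) = 480·t^3 + 300·t^2 + 72·t - 24. En substituant t = 3: j(3) = 15852.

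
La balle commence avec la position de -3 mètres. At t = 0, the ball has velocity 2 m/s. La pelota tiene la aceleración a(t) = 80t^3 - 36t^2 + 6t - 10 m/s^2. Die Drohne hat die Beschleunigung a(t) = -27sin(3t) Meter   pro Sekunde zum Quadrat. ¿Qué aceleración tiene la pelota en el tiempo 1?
De la ecuación de la aceleración a(t) = 80·t^3 - 36·t^2 + 6·t - 10, sustituimos t = 1 para obtener a = 40.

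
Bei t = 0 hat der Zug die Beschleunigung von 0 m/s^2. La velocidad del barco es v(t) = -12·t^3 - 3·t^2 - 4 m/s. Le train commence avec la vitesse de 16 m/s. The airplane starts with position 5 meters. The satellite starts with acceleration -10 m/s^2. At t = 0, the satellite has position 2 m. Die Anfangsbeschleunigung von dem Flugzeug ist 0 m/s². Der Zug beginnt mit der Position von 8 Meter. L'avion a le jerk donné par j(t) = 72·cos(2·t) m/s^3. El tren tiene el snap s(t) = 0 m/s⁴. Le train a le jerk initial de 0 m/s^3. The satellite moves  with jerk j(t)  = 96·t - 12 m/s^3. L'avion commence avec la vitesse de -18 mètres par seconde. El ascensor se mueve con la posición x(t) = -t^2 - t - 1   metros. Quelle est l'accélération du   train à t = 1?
Pour résoudre ceci, nous devons prendre 2 intégrales de notre équation du snap s(t) = 0. L'intégrale du snap est le jerk. En utilisant j(0) = 0, nous obtenons j(t) = 0. En prenant ∫j(t)dt et en appliquant a(0) = 0, nous trouvons a(t) = 0. Nous avons l'accélération a(t) = 0. En substituant t = 1: a(1) = 0.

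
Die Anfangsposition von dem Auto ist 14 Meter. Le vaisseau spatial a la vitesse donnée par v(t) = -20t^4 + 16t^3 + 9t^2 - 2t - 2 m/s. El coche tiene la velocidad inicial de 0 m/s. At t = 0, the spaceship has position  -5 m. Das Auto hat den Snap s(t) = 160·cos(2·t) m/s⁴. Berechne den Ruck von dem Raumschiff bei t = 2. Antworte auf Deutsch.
Wir müssen unsere Gleichung für die Geschwindigkeit v(t) = -20·t^4 + 16·t^3 + 9·t^2 - 2·t - 2 2-mal ableiten. Mit d/dt von v(t) finden wir a(t) = -80·t^3 + 48·t^2 + 18·t - 2. Die Ableitung von der Beschleunigung ergibt den Ruck: j(t) = -240·t^2 + 96·t + 18. Mit j(t) = -240·t^2 + 96·t + 18 und Einsetzen von t = 2, finden wir j = -750.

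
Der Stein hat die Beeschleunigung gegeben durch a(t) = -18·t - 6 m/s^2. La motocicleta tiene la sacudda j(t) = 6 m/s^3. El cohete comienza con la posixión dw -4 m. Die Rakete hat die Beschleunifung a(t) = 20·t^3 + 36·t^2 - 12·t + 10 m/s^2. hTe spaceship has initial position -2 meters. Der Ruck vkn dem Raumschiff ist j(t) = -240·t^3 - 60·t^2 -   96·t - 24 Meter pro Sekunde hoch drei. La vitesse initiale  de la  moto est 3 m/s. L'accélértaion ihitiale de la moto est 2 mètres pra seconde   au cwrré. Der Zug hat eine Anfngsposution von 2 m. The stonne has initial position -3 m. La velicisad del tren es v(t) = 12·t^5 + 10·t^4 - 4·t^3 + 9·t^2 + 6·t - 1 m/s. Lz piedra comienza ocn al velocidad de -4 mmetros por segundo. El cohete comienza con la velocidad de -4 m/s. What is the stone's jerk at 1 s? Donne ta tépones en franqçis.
Nous devons dériver notre équation de l'accélération a(t) = -18·t - 6 1 fois. En prenant d/dt de a(t), nous trouvons j(t) = -18. De l'équation du jerk j(t) = -18, nous substituons t = 1 pour obtenir j = -18.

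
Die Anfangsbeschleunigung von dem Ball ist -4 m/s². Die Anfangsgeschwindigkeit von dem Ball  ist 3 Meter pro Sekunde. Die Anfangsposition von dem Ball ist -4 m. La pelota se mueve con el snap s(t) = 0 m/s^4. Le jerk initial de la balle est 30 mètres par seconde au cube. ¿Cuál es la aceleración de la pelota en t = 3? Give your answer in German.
Ausgehend von dem Snap s(t) = 0, nehmen wir 2 Integrale. Die Stammfunktion von dem Snap ist der Ruck. Mit j(0) = 30 erhalten wir j(t) = 30. Das Integral von dem Ruck ist die Beschleunigung. Mit a(0) = -4 erhalten wir a(t) = 30·t - 4. Mit a(t) = 30·t - 4 und Einsetzen von t = 3, finden wir a = 86.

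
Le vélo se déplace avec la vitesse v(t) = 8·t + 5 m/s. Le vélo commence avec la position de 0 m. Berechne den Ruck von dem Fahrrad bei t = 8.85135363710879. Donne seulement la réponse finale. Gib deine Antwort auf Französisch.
j(8.85135363710879) = 0.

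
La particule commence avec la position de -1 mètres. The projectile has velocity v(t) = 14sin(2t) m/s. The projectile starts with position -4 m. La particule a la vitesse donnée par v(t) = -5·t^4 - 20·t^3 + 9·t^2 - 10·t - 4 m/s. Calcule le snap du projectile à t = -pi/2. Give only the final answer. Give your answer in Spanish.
La respuesta es 112.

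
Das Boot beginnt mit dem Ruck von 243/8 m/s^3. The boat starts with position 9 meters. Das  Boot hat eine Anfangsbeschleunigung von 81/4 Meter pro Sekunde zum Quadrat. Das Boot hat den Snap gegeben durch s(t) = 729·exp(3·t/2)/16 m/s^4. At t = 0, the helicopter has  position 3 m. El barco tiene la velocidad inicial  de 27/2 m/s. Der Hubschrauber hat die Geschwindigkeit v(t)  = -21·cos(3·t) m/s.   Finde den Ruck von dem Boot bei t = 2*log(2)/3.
Ausgehend von dem Snap s(t) = 729·exp(3·t/2)/16, nehmen wir 1 Stammfunktion. Durch Integration von dem Snap und Verwendung der Anfangsbedingung j(0) = 243/8, erhalten wir j(t) = 243·exp(3·t/2)/8. Aus der Gleichung für den Ruck j(t) = 243·exp(3·t/2)/8, setzen wir t = 2*log(2)/3 ein und erhalten j = 243/4.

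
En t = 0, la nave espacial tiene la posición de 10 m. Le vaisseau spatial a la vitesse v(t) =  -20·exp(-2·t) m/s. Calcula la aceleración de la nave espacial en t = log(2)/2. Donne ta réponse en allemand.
Wir müssen unsere Gleichung für die Geschwindigkeit v(t) = -20·exp(-2·t) 1-mal ableiten. Mit d/dt von v(t) finden wir a(t) = 40·exp(-2·t). Wir haben die Beschleunigung a(t) = 40·exp(-2·t). Durch Einsetzen von t = log(2)/2: a(log(2)/2) = 20.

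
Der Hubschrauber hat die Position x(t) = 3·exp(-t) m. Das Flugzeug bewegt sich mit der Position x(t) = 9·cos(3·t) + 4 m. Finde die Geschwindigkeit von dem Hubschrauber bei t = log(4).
Um dies zu lösen, müssen wir 1 Ableitung unserer Gleichung für die Position x(t) = 3·exp(-t) nehmen. Durch Ableiten von der Position erhalten wir die Geschwindigkeit: v(t) = -3·exp(-t). Mit v(t) = -3·exp(-t) und Einsetzen von t = log(4), finden wir v = -3/4.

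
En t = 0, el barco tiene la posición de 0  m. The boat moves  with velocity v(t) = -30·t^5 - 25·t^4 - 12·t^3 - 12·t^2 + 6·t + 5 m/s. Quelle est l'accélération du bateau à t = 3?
Nous devons dériver notre équation de la vitesse v(t) = -30·t^5 - 25·t^4 - 12·t^3 - 12·t^2 + 6·t + 5 1 fois. La dérivée de la vitesse donne l'accélération: a(t) = -150·t^4 - 100·t^3 - 36·t^2 - 24·t + 6. En utilisant a(t) = -150·t^4 - 100·t^3 - 36·t^2 - 24·t + 6 et en substituant t = 3, nous trouvons a = -15240.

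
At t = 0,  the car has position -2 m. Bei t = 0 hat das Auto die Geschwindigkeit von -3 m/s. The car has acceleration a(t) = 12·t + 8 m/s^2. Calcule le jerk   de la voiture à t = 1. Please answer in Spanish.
Debemos derivar nuestra ecuación de la aceleración a(t) = 12·t + 8 1 vez. Derivando la aceleración, obtenemos la sacudida: j(t) = 12. Usando j(t) = 12 y sustituyendo t = 1, encontramos j = 12.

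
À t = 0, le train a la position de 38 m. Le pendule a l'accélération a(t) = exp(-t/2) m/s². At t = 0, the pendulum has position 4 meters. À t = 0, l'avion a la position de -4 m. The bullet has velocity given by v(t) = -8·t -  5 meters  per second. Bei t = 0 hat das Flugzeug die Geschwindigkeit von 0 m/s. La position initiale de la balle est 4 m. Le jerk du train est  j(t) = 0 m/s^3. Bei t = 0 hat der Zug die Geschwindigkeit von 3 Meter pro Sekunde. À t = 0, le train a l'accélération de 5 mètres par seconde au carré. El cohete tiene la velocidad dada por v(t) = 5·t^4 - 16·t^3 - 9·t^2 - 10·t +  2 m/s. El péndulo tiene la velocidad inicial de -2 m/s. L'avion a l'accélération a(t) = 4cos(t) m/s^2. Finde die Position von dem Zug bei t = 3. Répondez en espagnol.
Partiendo de la sacudida j(t) = 0, tomamos 3 antiderivadas. La integral de la sacudida es la aceleración. Usando a(0) = 5, obtenemos a(t) = 5. La antiderivada de la aceleración, con v(0) = 3, da la velocidad: v(t) = 5·t + 3. Tomando ∫v(t)dt y aplicando x(0) = 38, encontramos x(t) = 5·t^2/2 + 3·t + 38. De la ecuación de la posición x(t) = 5·t^2/2 + 3·t + 38, sustituimos t = 3 para obtener x = 139/2.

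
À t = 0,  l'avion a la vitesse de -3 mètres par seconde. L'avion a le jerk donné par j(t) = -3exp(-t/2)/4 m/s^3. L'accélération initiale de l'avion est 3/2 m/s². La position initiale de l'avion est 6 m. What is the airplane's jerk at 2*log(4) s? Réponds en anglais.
From the given jerk equation j(t) = -3·exp(-t/2)/4, we substitute t = 2*log(4) to get j = -3/16.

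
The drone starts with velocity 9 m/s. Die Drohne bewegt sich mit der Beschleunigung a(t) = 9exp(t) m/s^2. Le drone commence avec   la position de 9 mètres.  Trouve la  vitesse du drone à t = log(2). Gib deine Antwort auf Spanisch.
Partiendo de la aceleración a(t) = 9·exp(t), tomamos 1 antiderivada. Tomando ∫a(t)dt y aplicando v(0) = 9, encontramos v(t) = 9·exp(t). Tenemos la velocidad v(t) = 9·exp(t). Sustituyendo t = log(2): v(log(2)) = 18.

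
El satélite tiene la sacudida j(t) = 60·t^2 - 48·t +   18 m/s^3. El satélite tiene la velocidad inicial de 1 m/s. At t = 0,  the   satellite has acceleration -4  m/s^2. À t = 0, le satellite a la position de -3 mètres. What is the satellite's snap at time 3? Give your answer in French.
Nous devons dériver notre équation du jerk j(t) = 60·t^2 - 48·t + 18 1 fois. En dérivant le jerk, nous obtenons le snap: s(t) = 120·t - 48. En utilisant s(t) = 120·t - 48 et en substituant t = 3, nous trouvons s = 312.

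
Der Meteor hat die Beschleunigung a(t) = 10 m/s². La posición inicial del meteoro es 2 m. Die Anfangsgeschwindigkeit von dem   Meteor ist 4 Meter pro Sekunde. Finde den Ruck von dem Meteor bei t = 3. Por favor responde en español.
Partiendo de la aceleración a(t) = 10, tomamos 1 derivada. La derivada de la aceleración da la sacudida: j(t) = 0. Tenemos la sacudida j(t) = 0. Sustituyendo t = 3: j(3) = 0.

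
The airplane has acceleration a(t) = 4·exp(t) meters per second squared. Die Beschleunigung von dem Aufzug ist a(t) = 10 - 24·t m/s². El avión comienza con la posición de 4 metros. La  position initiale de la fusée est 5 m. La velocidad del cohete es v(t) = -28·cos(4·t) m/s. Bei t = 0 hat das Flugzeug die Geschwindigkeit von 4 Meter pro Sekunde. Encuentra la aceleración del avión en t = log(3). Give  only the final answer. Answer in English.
At t = log(3), a = 12.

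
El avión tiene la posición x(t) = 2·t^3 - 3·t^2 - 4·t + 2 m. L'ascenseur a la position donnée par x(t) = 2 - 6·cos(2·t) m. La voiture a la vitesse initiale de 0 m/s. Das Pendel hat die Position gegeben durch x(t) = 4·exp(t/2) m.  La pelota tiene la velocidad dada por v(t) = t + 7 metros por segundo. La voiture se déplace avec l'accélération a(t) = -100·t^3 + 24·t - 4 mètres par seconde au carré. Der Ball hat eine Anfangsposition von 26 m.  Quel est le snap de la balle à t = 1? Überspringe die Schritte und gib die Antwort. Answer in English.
At t = 1, s = 0.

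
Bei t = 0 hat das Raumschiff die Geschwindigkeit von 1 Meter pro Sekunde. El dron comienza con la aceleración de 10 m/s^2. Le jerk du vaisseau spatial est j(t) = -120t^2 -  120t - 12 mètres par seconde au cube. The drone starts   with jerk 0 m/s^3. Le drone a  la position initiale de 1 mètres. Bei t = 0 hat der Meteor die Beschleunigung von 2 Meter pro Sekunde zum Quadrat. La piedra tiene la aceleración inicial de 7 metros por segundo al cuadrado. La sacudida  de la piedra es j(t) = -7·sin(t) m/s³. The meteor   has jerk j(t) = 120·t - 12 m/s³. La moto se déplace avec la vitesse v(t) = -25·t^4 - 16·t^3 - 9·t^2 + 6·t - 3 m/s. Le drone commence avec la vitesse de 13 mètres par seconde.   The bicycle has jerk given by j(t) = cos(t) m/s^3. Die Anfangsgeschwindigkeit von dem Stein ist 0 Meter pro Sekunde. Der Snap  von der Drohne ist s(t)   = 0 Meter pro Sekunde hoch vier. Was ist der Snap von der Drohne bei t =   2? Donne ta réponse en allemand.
Mit s(t) = 0 und Einsetzen von t = 2, finden wir s = 0.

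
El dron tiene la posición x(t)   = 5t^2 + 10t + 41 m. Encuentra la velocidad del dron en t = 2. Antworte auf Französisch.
Nous devons dériver notre équation de la position x(t) = 5·t^2 + 10·t + 41 1 fois. En dérivant la position, nous obtenons la vitesse: v(t) = 10·t + 10. De l'équation de la vitesse v(t) = 10·t + 10, nous substituons t = 2 pour obtenir v = 30.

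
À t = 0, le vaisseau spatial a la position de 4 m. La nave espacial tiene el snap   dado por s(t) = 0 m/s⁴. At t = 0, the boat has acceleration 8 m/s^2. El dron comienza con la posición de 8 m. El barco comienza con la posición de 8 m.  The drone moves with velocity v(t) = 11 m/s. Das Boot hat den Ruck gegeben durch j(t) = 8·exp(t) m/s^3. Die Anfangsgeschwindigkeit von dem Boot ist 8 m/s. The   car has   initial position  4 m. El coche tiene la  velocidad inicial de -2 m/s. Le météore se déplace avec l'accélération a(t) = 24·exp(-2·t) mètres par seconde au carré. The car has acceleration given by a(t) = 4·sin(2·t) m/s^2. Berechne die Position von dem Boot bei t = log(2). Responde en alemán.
Um dies zu lösen, müssen wir 3 Stammfunktionen unserer Gleichung für den Ruck j(t) = 8·exp(t) finden. Durch Integration von dem Ruck und Verwendung der Anfangsbedingung a(0) = 8, erhalten wir a(t) = 8·exp(t). Mit ∫a(t)dt und Anwendung von v(0) = 8, finden wir v(t) = 8·exp(t). Das Integral von der Geschwindigkeit, mit x(0) = 8, ergibt die Position: x(t) = 8·exp(t). Wir haben die Position x(t) = 8·exp(t). Durch Einsetzen von t = log(2): x(log(2)) = 16.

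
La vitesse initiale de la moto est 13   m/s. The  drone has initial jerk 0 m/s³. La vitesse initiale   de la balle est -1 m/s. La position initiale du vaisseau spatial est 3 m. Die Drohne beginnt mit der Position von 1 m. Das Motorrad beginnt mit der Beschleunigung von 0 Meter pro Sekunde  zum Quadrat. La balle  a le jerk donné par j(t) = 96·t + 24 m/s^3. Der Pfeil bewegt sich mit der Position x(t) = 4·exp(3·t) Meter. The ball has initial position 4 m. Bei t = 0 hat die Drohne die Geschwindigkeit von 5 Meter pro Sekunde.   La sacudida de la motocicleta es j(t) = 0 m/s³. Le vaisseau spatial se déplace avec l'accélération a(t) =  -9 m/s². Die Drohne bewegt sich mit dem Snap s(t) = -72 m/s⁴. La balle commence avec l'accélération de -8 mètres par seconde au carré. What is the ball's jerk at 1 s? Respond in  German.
Mit j(t) = 96·t + 24 und Einsetzen von t = 1, finden wir j = 120.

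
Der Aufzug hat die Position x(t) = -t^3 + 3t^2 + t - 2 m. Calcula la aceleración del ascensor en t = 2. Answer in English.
Starting from position x(t) = -t^3 + 3·t^2 + t - 2, we take 2 derivatives. The derivative of position gives velocity: v(t) = -3·t^2 + 6·t + 1. Taking d/dt of v(t), we find a(t) = 6 - 6·t. We have acceleration a(t) = 6 - 6·t. Substituting t = 2: a(2) = -6.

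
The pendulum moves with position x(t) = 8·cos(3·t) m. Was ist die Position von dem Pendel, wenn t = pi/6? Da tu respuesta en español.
Usando x(t) = 8·cos(3·t) y sustituyendo t = pi/6, encontramos x = 0.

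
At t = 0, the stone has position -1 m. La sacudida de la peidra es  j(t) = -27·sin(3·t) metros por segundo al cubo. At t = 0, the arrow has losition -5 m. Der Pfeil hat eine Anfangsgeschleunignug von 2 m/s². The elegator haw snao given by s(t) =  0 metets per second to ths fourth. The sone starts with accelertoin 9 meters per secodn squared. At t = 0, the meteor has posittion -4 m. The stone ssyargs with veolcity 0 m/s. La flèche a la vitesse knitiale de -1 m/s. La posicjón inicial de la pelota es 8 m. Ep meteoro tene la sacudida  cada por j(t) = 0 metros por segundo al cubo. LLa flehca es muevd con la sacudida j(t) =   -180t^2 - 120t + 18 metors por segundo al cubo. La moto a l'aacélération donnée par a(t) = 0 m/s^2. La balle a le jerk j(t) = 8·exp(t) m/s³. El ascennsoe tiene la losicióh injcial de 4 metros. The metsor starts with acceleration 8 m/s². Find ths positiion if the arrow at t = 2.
Starting from jerk j(t) = -180·t^2 - 120·t + 18, we take 3 integrals. Integrating jerk and using the initial condition a(0) = 2, we get a(t) = -60·t^3 - 60·t^2 + 18·t + 2. Integrating acceleration and using the initial condition v(0) = -1, we get v(t) = -15·t^4 - 20·t^3 + 9·t^2 + 2·t - 1. Taking ∫v(t)dt and applying x(0) = -5, we find x(t) = -3·t^5 - 5·t^4 + 3·t^3 + t^2 - t - 5. Using x(t) = -3·t^5 - 5·t^4 + 3·t^3 + t^2 - t - 5 and substituting t = 2, we find x = -155.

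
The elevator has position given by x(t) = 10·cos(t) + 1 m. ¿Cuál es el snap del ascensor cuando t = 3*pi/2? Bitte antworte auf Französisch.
Pour résoudre ceci, nous devons prendre 4 dérivées de notre équation de la position x(t) = 10·cos(t) + 1. La dérivée de la position donne la vitesse: v(t) = -10·sin(t). La dérivée de la vitesse donne l'accélération: a(t) = -10·cos(t). La dérivée de l'accélération donne le jerk: j(t) = 10·sin(t). En prenant d/dt de j(t), nous trouvons s(t) = 10·cos(t). De l'équation du snap s(t) = 10·cos(t), nous substituons t = 3*pi/2 pour obtenir s = 0.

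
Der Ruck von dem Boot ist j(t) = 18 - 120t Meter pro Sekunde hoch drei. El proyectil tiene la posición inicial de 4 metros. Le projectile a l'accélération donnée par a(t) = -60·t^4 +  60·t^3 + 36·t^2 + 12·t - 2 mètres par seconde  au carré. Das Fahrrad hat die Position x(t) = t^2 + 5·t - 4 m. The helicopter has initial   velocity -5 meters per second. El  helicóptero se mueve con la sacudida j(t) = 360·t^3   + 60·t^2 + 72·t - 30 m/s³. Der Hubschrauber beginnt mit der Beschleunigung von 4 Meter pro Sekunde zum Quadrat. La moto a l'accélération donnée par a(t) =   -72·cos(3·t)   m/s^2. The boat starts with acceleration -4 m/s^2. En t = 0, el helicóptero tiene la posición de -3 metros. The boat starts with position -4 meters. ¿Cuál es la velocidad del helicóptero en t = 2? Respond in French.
Pour résoudre ceci, nous devons prendre 2 intégrales de notre équation du jerk j(t) = 360·t^3 + 60·t^2 + 72·t - 30. En prenant ∫j(t)dt et en appliquant a(0) = 4, nous trouvons a(t) = 90·t^4 + 20·t^3 + 36·t^2 - 30·t + 4. En prenant ∫a(t)dt et en appliquant v(0) = -5, nous trouvons v(t) = 18·t^5 + 5·t^4 + 12·t^3 - 15·t^2 + 4·t - 5. En utilisant v(t) = 18·t^5 + 5·t^4 + 12·t^3 - 15·t^2 + 4·t - 5 et en substituant t = 2, nous trouvons v = 695.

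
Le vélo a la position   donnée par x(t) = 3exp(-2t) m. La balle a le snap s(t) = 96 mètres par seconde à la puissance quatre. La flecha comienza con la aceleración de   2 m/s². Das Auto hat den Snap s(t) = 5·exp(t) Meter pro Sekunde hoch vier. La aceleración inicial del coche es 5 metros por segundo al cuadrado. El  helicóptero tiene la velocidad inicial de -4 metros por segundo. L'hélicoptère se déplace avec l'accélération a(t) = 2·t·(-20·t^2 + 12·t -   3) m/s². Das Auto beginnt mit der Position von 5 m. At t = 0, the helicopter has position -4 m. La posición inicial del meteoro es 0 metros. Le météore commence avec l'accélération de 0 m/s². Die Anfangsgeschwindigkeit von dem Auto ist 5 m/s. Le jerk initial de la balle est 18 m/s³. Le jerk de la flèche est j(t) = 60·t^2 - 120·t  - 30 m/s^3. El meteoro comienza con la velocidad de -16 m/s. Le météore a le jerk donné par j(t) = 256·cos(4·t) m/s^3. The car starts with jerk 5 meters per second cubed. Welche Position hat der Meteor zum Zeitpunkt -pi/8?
Ausgehend von dem Ruck j(t) = 256·cos(4·t), nehmen wir 3 Stammfunktionen. Das Integral von dem Ruck, mit a(0) = 0, ergibt die Beschleunigung: a(t) = 64·sin(4·t). Das Integral von der Beschleunigung ist die Geschwindigkeit. Mit v(0) = -16 erhalten wir v(t) = -16·cos(4·t). Durch Integration von der Geschwindigkeit und Verwendung der Anfangsbedingung x(0) = 0, erhalten wir x(t) = -4·sin(4·t). Mit x(t) = -4·sin(4·t) und Einsetzen von t = -pi/8, finden wir x = 4.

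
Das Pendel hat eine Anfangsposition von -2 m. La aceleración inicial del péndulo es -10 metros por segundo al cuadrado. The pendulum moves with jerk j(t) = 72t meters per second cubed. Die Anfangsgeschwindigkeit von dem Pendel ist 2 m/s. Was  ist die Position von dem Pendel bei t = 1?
Ausgehend von dem Ruck j(t) = 72·t, nehmen wir 3 Integrale. Das Integral von dem Ruck ist die Beschleunigung. Mit a(0) = -10 erhalten wir a(t) = 36·t^2 - 10. Durch Integration von der Beschleunigung und Verwendung der Anfangsbedingung v(0) = 2, erhalten wir v(t) = 12·t^3 - 10·t + 2. Die Stammfunktion von der Geschwindigkeit, mit x(0) = -2, ergibt die Position: x(t) = 3·t^4 - 5·t^2 + 2·t - 2. Mit x(t) = 3·t^4 - 5·t^2 + 2·t - 2 und Einsetzen von t = 1, finden wir x = -2.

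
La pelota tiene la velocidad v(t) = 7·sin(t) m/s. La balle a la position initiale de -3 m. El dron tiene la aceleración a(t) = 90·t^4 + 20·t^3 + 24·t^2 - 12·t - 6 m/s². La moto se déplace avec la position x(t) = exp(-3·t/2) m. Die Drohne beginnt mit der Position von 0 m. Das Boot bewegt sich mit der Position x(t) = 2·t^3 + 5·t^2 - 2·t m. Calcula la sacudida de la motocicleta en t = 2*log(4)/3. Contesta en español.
Debemos derivar nuestra ecuación de la posición x(t) = exp(-3·t/2) 3 veces. Tomando d/dt de x(t), encontramos v(t) = -3·exp(-3·t/2)/2. Tomando d/dt de v(t), encontramos a(t) = 9·exp(-3·t/2)/4. La derivada de la aceleración da la sacudida: j(t) = -27·exp(-3·t/2)/8. De la ecuación de la sacudida j(t) = -27·exp(-3·t/2)/8, sustituimos t = 2*log(4)/3 para obtener j = -27/32.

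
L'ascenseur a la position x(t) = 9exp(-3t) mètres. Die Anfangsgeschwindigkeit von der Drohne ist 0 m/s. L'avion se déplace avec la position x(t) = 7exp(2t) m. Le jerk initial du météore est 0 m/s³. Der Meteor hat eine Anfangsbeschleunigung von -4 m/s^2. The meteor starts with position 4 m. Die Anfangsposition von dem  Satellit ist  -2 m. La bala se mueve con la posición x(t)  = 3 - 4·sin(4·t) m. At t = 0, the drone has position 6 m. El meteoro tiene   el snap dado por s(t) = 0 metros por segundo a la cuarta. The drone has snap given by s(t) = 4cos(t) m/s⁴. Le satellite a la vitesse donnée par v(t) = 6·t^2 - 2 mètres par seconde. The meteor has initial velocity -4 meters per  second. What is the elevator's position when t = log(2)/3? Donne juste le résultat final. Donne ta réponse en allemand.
Bei t = log(2)/3, x = 9/2.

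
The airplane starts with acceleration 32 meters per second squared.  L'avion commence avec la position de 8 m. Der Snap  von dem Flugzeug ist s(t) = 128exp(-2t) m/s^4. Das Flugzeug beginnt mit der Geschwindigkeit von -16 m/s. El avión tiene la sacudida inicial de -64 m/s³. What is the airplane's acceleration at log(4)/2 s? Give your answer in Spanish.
Debemos encontrar la antiderivada de nuestra ecuación del snap s(t) = 128·exp(-2·t) 2 veces. La antiderivada del snap es la sacudida. Usando j(0) = -64, obtenemos j(t) = -64·exp(-2·t). La integral de la sacudida es la aceleración. Usando a(0) = 32, obtenemos a(t) = 32·exp(-2·t). Tenemos la aceleración a(t) = 32·exp(-2·t). Sustituyendo t = log(4)/2: a(log(4)/2) = 8.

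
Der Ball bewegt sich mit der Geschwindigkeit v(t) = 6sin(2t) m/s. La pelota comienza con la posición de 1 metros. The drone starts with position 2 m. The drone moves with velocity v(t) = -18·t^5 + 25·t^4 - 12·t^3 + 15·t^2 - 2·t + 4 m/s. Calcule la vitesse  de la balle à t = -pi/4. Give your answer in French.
De l'équation de la vitesse v(t) = 6·sin(2·t), nous substituons t = -pi/4 pour obtenir v = -6.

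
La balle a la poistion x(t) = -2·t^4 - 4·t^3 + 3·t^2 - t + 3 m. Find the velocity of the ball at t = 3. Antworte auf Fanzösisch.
En partant de la position x(t) = -2·t^4 - 4·t^3 + 3·t^2 - t + 3, nous prenons 1 dérivée. En dérivant la position, nous obtenons la vitesse: v(t) = -8·t^3 - 12·t^2 + 6·t - 1. De l'équation de la vitesse v(t) = -8·t^3 - 12·t^2 + 6·t - 1, nous substituons t = 3 pour obtenir v = -307.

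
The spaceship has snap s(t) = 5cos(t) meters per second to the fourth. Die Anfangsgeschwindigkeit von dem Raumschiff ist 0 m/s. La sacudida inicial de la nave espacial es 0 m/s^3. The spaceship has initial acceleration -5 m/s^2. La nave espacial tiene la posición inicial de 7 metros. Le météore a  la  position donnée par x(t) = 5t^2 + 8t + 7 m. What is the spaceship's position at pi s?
Starting from snap s(t) = 5·cos(t), we take 4 integrals. Finding the antiderivative of s(t) and using j(0) = 0: j(t) = 5·sin(t). Finding the integral of j(t) and using a(0) = -5: a(t) = -5·cos(t). Taking ∫a(t)dt and applying v(0) = 0, we find v(t) = -5·sin(t). The antiderivative of velocity is position. Using x(0) = 7, we get x(t) = 5·cos(t) + 2. Using x(t) = 5·cos(t) + 2 and substituting t = pi, we find x = -3.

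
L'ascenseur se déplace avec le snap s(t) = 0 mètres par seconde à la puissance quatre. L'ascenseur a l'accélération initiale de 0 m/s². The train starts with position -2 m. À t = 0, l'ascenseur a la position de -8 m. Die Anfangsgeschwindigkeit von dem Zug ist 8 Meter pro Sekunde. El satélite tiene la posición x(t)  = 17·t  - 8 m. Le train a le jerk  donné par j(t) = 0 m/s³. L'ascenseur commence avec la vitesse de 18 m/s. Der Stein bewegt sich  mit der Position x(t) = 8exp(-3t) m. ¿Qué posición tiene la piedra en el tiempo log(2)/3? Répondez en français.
Nous avons la position x(t) = 8·exp(-3·t). En substituant t = log(2)/3: x(log(2)/3) = 4.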